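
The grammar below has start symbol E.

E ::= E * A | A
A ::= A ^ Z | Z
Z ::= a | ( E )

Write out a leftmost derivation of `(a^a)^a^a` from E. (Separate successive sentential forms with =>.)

E => A   [E ::= A]
A => A^Z   [A ::= A ^ Z]
A^Z => A^Z^Z   [A ::= A ^ Z]
A^Z^Z => Z^Z^Z   [A ::= Z]
Z^Z^Z => (E)^Z^Z   [Z ::= ( E )]
(E)^Z^Z => (A)^Z^Z   [E ::= A]
(A)^Z^Z => (A^Z)^Z^Z   [A ::= A ^ Z]
(A^Z)^Z^Z => (Z^Z)^Z^Z   [A ::= Z]
(Z^Z)^Z^Z => (a^Z)^Z^Z   [Z ::= a]
(a^Z)^Z^Z => (a^a)^Z^Z   [Z ::= a]
(a^a)^Z^Z => (a^a)^a^Z   [Z ::= a]
(a^a)^a^Z => (a^a)^a^a   [Z ::= a]

E=>A=>A^Z=>A^Z^Z=>Z^Z^Z=>(E)^Z^Z=>(A)^Z^Z=>(A^Z)^Z^Z=>(Z^Z)^Z^Z=>(a^Z)^Z^Z=>(a^a)^Z^Z=>(a^a)^a^Z=>(a^a)^a^a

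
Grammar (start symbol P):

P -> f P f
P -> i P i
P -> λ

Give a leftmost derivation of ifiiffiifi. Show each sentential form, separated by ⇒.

P ⇒ iPi ⇒ ifPfi ⇒ ifiPifi ⇒ ifiiPiifi ⇒ ifiifPfiifi ⇒ ifiiffiifi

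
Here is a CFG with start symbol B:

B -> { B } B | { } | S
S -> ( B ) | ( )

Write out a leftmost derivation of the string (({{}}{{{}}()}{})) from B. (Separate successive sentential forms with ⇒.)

B ⇒ S   [B -> S]
S ⇒ (B)   [S -> ( B )]
(B) ⇒ (S)   [B -> S]
(S) ⇒ ((B))   [S -> ( B )]
((B)) ⇒ (({B}B))   [B -> { B } B]
(({B}B)) ⇒ (({{}}B))   [B -> { }]
(({{}}B)) ⇒ (({{}}{B}B))   [B -> { B } B]
(({{}}{B}B)) ⇒ (({{}}{{B}B}B))   [B -> { B } B]
(({{}}{{B}B}B)) ⇒ (({{}}{{{}}B}B))   [B -> { }]
(({{}}{{{}}B}B)) ⇒ (({{}}{{{}}S}B))   [B -> S]
(({{}}{{{}}S}B)) ⇒ (({{}}{{{}}()}B))   [S -> ( )]
(({{}}{{{}}()}B)) ⇒ (({{}}{{{}}()}{}))   [B -> { }]

B⇒S⇒(B)⇒(S)⇒((B))⇒(({B}B))⇒(({{}}B))⇒(({{}}{B}B))⇒(({{}}{{B}B}B))⇒(({{}}{{{}}B}B))⇒(({{}}{{{}}S}B))⇒(({{}}{{{}}()}B))⇒(({{}}{{{}}()}{}))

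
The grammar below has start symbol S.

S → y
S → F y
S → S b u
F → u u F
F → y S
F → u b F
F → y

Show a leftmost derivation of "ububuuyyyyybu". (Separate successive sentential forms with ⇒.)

S ⇒ Sbu ⇒ Fybu ⇒ ubFybu ⇒ ububFybu ⇒ ububuuFybu ⇒ ububuuySybu ⇒ ububuuyFyybu ⇒ ububuuyySyybu ⇒ ububuuyyyyybu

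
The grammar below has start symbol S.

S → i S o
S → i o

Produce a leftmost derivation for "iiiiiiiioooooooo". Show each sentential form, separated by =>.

S=>iSo=>iiSoo=>iiiSooo=>iiiiSoooo=>iiiiiSooooo=>iiiiiiSoooooo=>iiiiiiiSooooooo=>iiiiiiiioooooooo

S => iSo   [S → i S o]
iSo => iiSoo   [S → i S o]
iiSoo => iiiSooo   [S → i S o]
iiiSooo => iiiiSoooo   [S → i S o]
iiiiSoooo => iiiiiSooooo   [S → i S o]
iiiiiSooooo => iiiiiiSoooooo   [S → i S o]
iiiiiiSoooooo => iiiiiiiSooooooo   [S → i S o]
iiiiiiiSooooooo => iiiiiiiioooooooo   [S → i o]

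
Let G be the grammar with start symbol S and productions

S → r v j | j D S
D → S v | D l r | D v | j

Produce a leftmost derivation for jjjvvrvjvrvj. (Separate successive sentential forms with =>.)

S=>jDS=>jSvS=>jjDSvS=>jjDvSvS=>jjDvvSvS=>jjjvvSvS=>jjjvvrvjvS=>jjjvvrvjvrvj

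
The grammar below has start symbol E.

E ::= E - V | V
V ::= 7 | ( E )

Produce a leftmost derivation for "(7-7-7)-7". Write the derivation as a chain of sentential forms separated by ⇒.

E ⇒ E-V   [E ::= E - V]
E-V ⇒ V-V   [E ::= V]
V-V ⇒ (E)-V   [V ::= ( E )]
(E)-V ⇒ (E-V)-V   [E ::= E - V]
(E-V)-V ⇒ (E-V-V)-V   [E ::= E - V]
(E-V-V)-V ⇒ (V-V-V)-V   [E ::= V]
(V-V-V)-V ⇒ (7-V-V)-V   [V ::= 7]
(7-V-V)-V ⇒ (7-7-V)-V   [V ::= 7]
(7-7-V)-V ⇒ (7-7-7)-V   [V ::= 7]
(7-7-7)-V ⇒ (7-7-7)-7   [V ::= 7]

E ⇒ E-V ⇒ V-V ⇒ (E)-V ⇒ (E-V)-V ⇒ (E-V-V)-V ⇒ (V-V-V)-V ⇒ (7-V-V)-V ⇒ (7-7-V)-V ⇒ (7-7-7)-V ⇒ (7-7-7)-7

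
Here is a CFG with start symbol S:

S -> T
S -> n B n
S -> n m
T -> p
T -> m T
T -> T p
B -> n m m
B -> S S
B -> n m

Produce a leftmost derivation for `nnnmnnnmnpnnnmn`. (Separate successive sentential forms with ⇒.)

S ⇒ nBn   [S -> n B n]
nBn ⇒ nSSn   [B -> S S]
nSSn ⇒ nnBnSn   [S -> n B n]
nnBnSn ⇒ nnSSnSn   [B -> S S]
nnSSnSn ⇒ nnnmSnSn   [S -> n m]
nnnmSnSn ⇒ nnnmnBnnSn   [S -> n B n]
nnnmnBnnSn ⇒ nnnmnSSnnSn   [B -> S S]
nnnmnSSnnSn ⇒ nnnmnnBnSnnSn   [S -> n B n]
nnnmnnBnSnnSn ⇒ nnnmnnnmnSnnSn   [B -> n m]
nnnmnnnmnSnnSn ⇒ nnnmnnnmnTnnSn   [S -> T]
nnnmnnnmnTnnSn ⇒ nnnmnnnmnpnnSn   [T -> p]
nnnmnnnmnpnnSn ⇒ nnnmnnnmnpnnnmn   [S -> n m]

S ⇒ nBn ⇒ nSSn ⇒ nnBnSn ⇒ nnSSnSn ⇒ nnnmSnSn ⇒ nnnmnBnnSn ⇒ nnnmnSSnnSn ⇒ nnnmnnBnSnnSn ⇒ nnnmnnnmnSnnSn ⇒ nnnmnnnmnTnnSn ⇒ nnnmnnnmnpnnSn ⇒ nnnmnnnmnpnnnmn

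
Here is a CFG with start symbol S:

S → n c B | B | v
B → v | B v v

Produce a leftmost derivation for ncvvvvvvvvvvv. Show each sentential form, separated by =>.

S => ncB   [S → n c B]
ncB => ncBvv   [B → B v v]
ncBvv => ncBvvvv   [B → B v v]
ncBvvvv => ncBvvvvvv   [B → B v v]
ncBvvvvvv => ncBvvvvvvvv   [B → B v v]
ncBvvvvvvvv => ncBvvvvvvvvvv   [B → B v v]
ncBvvvvvvvvvv => ncvvvvvvvvvvv   [B → v]

S=>ncB=>ncBvv=>ncBvvvv=>ncBvvvvvv=>ncBvvvvvvvv=>ncBvvvvvvvvvv=>ncvvvvvvvvvvv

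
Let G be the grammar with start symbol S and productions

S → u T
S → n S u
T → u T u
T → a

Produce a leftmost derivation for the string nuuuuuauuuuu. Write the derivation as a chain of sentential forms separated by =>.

S => nSu => nuTu => nuuTuu => nuuuTuuu => nuuuuTuuuu => nuuuuuTuuuuu => nuuuuuauuuuu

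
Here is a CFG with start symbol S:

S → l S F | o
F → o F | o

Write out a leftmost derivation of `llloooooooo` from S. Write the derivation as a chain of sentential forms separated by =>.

S => lSF   [S → l S F]
lSF => llSFF   [S → l S F]
llSFF => lllSFFF   [S → l S F]
lllSFFF => llloFFF   [S → o]
llloFFF => lllooFFF   [F → o F]
lllooFFF => llloooFFF   [F → o F]
llloooFFF => lllooooFFF   [F → o F]
lllooooFFF => llloooooFFF   [F → o F]
llloooooFFF => lllooooooFF   [F → o]
lllooooooFF => llloooooooF   [F → o]
llloooooooF => llloooooooo   [F → o]

S => lSF => llSFF => lllSFFF => llloFFF => lllooFFF => llloooFFF => lllooooFFF => llloooooFFF => lllooooooFF => llloooooooF => llloooooooo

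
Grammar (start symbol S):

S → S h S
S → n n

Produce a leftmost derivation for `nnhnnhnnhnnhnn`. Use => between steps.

S => ShS => nnhS => nnhShS => nnhShShS => nnhShShShS => nnhnnhShShS => nnhnnhnnhShS => nnhnnhnnhnnhS => nnhnnhnnhnnhnn

S => ShS   [S → S h S]
ShS => nnhS   [S → n n]
nnhS => nnhShS   [S → S h S]
nnhShS => nnhShShS   [S → S h S]
nnhShShS => nnhShShShS   [S → S h S]
nnhShShShS => nnhnnhShShS   [S → n n]
nnhnnhShShS => nnhnnhnnhShS   [S → n n]
nnhnnhnnhShS => nnhnnhnnhnnhS   [S → n n]
nnhnnhnnhnnhS => nnhnnhnnhnnhnn   [S → n n]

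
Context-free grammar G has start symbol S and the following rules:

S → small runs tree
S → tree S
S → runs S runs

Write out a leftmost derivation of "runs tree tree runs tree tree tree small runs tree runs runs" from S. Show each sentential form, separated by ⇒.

S ⇒ runs S runs ⇒ runs tree S runs ⇒ runs tree tree S runs ⇒ runs tree tree runs S runs runs ⇒ runs tree tree runs tree S runs runs ⇒ runs tree tree runs tree tree S runs runs ⇒ runs tree tree runs tree tree tree S runs runs ⇒ runs tree tree runs tree tree tree small runs tree runs runs

S ⇒ runs S runs   [S → runs S runs]
runs S runs ⇒ runs tree S runs   [S → tree S]
runs tree S runs ⇒ runs tree tree S runs   [S → tree S]
runs tree tree S runs ⇒ runs tree tree runs S runs runs   [S → runs S runs]
runs tree tree runs S runs runs ⇒ runs tree tree runs tree S runs runs   [S → tree S]
runs tree tree runs tree S runs runs ⇒ runs tree tree runs tree tree S runs runs   [S → tree S]
runs tree tree runs tree tree S runs runs ⇒ runs tree tree runs tree tree tree S runs runs   [S → tree S]
runs tree tree runs tree tree tree S runs runs ⇒ runs tree tree runs tree tree tree small runs tree runs runs   [S → small runs tree]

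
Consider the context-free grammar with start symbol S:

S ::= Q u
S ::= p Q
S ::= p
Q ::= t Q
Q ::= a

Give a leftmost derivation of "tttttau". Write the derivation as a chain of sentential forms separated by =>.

S => Qu => tQu => ttQu => tttQu => ttttQu => tttttQu => tttttau

S => Qu   [S ::= Q u]
Qu => tQu   [Q ::= t Q]
tQu => ttQu   [Q ::= t Q]
ttQu => tttQu   [Q ::= t Q]
tttQu => ttttQu   [Q ::= t Q]
ttttQu => tttttQu   [Q ::= t Q]
tttttQu => tttttau   [Q ::= a]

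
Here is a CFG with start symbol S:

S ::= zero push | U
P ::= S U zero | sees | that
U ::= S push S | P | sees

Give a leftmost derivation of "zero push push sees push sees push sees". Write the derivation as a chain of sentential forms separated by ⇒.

S ⇒ U   [S ::= U]
U ⇒ S push S   [U ::= S push S]
S push S ⇒ U push S   [S ::= U]
U push S ⇒ S push S push S   [U ::= S push S]
S push S push S ⇒ U push S push S   [S ::= U]
U push S push S ⇒ S push S push S push S   [U ::= S push S]
S push S push S push S ⇒ zero push push S push S push S   [S ::= zero push]
zero push push S push S push S ⇒ zero push push U push S push S   [S ::= U]
zero push push U push S push S ⇒ zero push push P push S push S   [U ::= P]
zero push push P push S push S ⇒ zero push push sees push S push S   [P ::= sees]
zero push push sees push S push S ⇒ zero push push sees push U push S   [S ::= U]
zero push push sees push U push S ⇒ zero push push sees push sees push S   [U ::= sees]
zero push push sees push sees push S ⇒ zero push push sees push sees push U   [S ::= U]
zero push push sees push sees push U ⇒ zero push push sees push sees push sees   [U ::= sees]

S ⇒ U ⇒ S push S ⇒ U push S ⇒ S push S push S ⇒ U push S push S ⇒ S push S push S push S ⇒ zero push push S push S push S ⇒ zero push push U push S push S ⇒ zero push push P push S push S ⇒ zero push push sees push S push S ⇒ zero push push sees push U push S ⇒ zero push push sees push sees push S ⇒ zero push push sees push sees push U ⇒ zero push push sees push sees push sees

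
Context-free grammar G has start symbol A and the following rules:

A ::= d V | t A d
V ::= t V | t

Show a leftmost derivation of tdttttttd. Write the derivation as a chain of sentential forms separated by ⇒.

A⇒tAd⇒tdVd⇒tdtVd⇒tdttVd⇒tdtttVd⇒tdttttVd⇒tdtttttVd⇒tdttttttd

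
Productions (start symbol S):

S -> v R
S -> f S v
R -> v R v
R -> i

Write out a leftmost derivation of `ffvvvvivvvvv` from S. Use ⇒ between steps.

S ⇒ fSv ⇒ ffSvv ⇒ ffvRvv ⇒ ffvvRvvv ⇒ ffvvvRvvvv ⇒ ffvvvvRvvvvv ⇒ ffvvvvivvvvv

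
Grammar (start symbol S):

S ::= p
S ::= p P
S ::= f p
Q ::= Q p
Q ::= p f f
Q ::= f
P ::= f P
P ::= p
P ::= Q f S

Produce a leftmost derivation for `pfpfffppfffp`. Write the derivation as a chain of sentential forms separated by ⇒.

S ⇒ pP   [S ::= p P]
pP ⇒ pfP   [P ::= f P]
pfP ⇒ pfQfS   [P ::= Q f S]
pfQfS ⇒ pfpfffS   [Q ::= p f f]
pfpfffS ⇒ pfpfffpP   [S ::= p P]
pfpfffpP ⇒ pfpfffpQfS   [P ::= Q f S]
pfpfffpQfS ⇒ pfpfffppfffS   [Q ::= p f f]
pfpfffppfffS ⇒ pfpfffppfffp   [S ::= p]

S ⇒ pP ⇒ pfP ⇒ pfQfS ⇒ pfpfffS ⇒ pfpfffpP ⇒ pfpfffpQfS ⇒ pfpfffppfffS ⇒ pfpfffppfffp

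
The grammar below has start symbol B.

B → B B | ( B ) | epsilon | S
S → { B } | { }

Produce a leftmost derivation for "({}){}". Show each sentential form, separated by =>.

B => BB => (B)B => (S)B => ({})B => ({})S => ({}){B} => ({}){}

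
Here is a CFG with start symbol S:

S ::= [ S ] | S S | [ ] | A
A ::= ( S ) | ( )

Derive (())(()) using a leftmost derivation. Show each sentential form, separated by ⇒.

S⇒SS⇒AS⇒(S)S⇒(A)S⇒(())S⇒(())A⇒(())(S)⇒(())(A)⇒(())(())

S ⇒ SS   [S ::= S S]
SS ⇒ AS   [S ::= A]
AS ⇒ (S)S   [A ::= ( S )]
(S)S ⇒ (A)S   [S ::= A]
(A)S ⇒ (())S   [A ::= ( )]
(())S ⇒ (())A   [S ::= A]
(())A ⇒ (())(S)   [A ::= ( S )]
(())(S) ⇒ (())(A)   [S ::= A]
(())(A) ⇒ (())(())   [A ::= ( )]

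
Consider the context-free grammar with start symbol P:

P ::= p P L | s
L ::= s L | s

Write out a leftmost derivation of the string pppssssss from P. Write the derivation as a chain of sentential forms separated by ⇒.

P⇒pPL⇒ppPLL⇒pppPLLL⇒pppsLLL⇒pppssLLL⇒pppsssLL⇒pppssssLL⇒pppsssssL⇒pppssssss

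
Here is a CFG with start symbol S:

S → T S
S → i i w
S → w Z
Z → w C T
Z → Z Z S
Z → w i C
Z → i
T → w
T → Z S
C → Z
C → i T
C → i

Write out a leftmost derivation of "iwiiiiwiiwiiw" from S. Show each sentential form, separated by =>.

S => TS => ZSS => iSS => iTSS => iZSSS => iwiCSSS => iwiiSSS => iwiiiiwSS => iwiiiiwiiwS => iwiiiiwiiwiiw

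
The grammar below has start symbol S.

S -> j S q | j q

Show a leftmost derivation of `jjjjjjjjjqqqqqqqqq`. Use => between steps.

S => jSq => jjSqq => jjjSqqq => jjjjSqqqq => jjjjjSqqqqq => jjjjjjSqqqqqq => jjjjjjjSqqqqqqq => jjjjjjjjSqqqqqqqq => jjjjjjjjjqqqqqqqqq

S => jSq   [S -> j S q]
jSq => jjSqq   [S -> j S q]
jjSqq => jjjSqqq   [S -> j S q]
jjjSqqq => jjjjSqqqq   [S -> j S q]
jjjjSqqqq => jjjjjSqqqqq   [S -> j S q]
jjjjjSqqqqq => jjjjjjSqqqqqq   [S -> j S q]
jjjjjjSqqqqqq => jjjjjjjSqqqqqqq   [S -> j S q]
jjjjjjjSqqqqqqq => jjjjjjjjSqqqqqqqq   [S -> j S q]
jjjjjjjjSqqqqqqqq => jjjjjjjjjqqqqqqqqq   [S -> j q]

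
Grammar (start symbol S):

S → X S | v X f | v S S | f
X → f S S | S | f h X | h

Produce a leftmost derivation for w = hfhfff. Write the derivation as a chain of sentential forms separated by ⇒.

S ⇒ XS ⇒ hS ⇒ hXS ⇒ hfSSS ⇒ hfXSSS ⇒ hfhSSS ⇒ hfhfSS ⇒ hfhffS ⇒ hfhfff

S ⇒ XS   [S → X S]
XS ⇒ hS   [X → h]
hS ⇒ hXS   [S → X S]
hXS ⇒ hfSSS   [X → f S S]
hfSSS ⇒ hfXSSS   [S → X S]
hfXSSS ⇒ hfhSSS   [X → h]
hfhSSS ⇒ hfhfSS   [S → f]
hfhfSS ⇒ hfhffS   [S → f]
hfhffS ⇒ hfhfff   [S → f]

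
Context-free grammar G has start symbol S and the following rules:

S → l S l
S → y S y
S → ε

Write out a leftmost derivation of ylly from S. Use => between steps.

S=>ySy=>ylSly=>ylly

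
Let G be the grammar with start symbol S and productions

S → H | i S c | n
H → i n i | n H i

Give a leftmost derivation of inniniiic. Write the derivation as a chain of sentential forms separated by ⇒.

S ⇒ iSc   [S → i S c]
iSc ⇒ iHc   [S → H]
iHc ⇒ inHic   [H → n H i]
inHic ⇒ innHiic   [H → n H i]
innHiic ⇒ inniniiic   [H → i n i]

S ⇒ iSc ⇒ iHc ⇒ inHic ⇒ innHiic ⇒ inniniiic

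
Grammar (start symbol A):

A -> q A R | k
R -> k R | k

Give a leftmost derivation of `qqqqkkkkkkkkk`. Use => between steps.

A => qAR   [A -> q A R]
qAR => qqARR   [A -> q A R]
qqARR => qqqARRR   [A -> q A R]
qqqARRR => qqqqARRRR   [A -> q A R]
qqqqARRRR => qqqqkRRRR   [A -> k]
qqqqkRRRR => qqqqkkRRRR   [R -> k R]
qqqqkkRRRR => qqqqkkkRRR   [R -> k]
qqqqkkkRRR => qqqqkkkkRRR   [R -> k R]
qqqqkkkkRRR => qqqqkkkkkRRR   [R -> k R]
qqqqkkkkkRRR => qqqqkkkkkkRRR   [R -> k R]
qqqqkkkkkkRRR => qqqqkkkkkkkRR   [R -> k]
qqqqkkkkkkkRR => qqqqkkkkkkkkR   [R -> k]
qqqqkkkkkkkkR => qqqqkkkkkkkkk   [R -> k]

A => qAR => qqARR => qqqARRR => qqqqARRRR => qqqqkRRRR => qqqqkkRRRR => qqqqkkkRRR => qqqqkkkkRRR => qqqqkkkkkRRR => qqqqkkkkkkRRR => qqqqkkkkkkkRR => qqqqkkkkkkkkR => qqqqkkkkkkkkk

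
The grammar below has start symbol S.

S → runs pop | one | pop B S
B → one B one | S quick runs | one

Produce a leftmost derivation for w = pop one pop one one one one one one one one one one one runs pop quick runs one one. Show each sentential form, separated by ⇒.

S ⇒ pop B S ⇒ pop one B one S ⇒ pop one S quick runs one S ⇒ pop one pop B S quick runs one S ⇒ pop one pop one B one S quick runs one S ⇒ pop one pop one one B one one S quick runs one S ⇒ pop one pop one one one B one one one S quick runs one S ⇒ pop one pop one one one one B one one one one S quick runs one S ⇒ pop one pop one one one one one B one one one one one S quick runs one S ⇒ pop one pop one one one one one one one one one one one S quick runs one S ⇒ pop one pop one one one one one one one one one one one runs pop quick runs one S ⇒ pop one pop one one one one one one one one one one one runs pop quick runs one one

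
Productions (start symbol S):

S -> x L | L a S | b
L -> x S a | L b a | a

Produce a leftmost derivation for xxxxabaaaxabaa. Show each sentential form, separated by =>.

S => xL   [S -> x L]
xL => xxSa   [L -> x S a]
xxSa => xxLaSa   [S -> L a S]
xxLaSa => xxxSaaSa   [L -> x S a]
xxxSaaSa => xxxxLaaSa   [S -> x L]
xxxxLaaSa => xxxxLbaaaSa   [L -> L b a]
xxxxLbaaaSa => xxxxabaaaSa   [L -> a]
xxxxabaaaSa => xxxxabaaaxLa   [S -> x L]
xxxxabaaaxLa => xxxxabaaaxLbaa   [L -> L b a]
xxxxabaaaxLbaa => xxxxabaaaxabaa   [L -> a]

S => xL => xxSa => xxLaSa => xxxSaaSa => xxxxLaaSa => xxxxLbaaaSa => xxxxabaaaSa => xxxxabaaaxLa => xxxxabaaaxLbaa => xxxxabaaaxabaa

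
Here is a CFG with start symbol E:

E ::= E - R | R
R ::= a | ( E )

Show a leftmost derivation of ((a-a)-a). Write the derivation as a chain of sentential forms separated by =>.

E => R => (E) => (E-R) => (R-R) => ((E)-R) => ((E-R)-R) => ((R-R)-R) => ((a-R)-R) => ((a-a)-R) => ((a-a)-a)

E => R   [E ::= R]
R => (E)   [R ::= ( E )]
(E) => (E-R)   [E ::= E - R]
(E-R) => (R-R)   [E ::= R]
(R-R) => ((E)-R)   [R ::= ( E )]
((E)-R) => ((E-R)-R)   [E ::= E - R]
((E-R)-R) => ((R-R)-R)   [E ::= R]
((R-R)-R) => ((a-R)-R)   [R ::= a]
((a-R)-R) => ((a-a)-R)   [R ::= a]
((a-a)-R) => ((a-a)-a)   [R ::= a]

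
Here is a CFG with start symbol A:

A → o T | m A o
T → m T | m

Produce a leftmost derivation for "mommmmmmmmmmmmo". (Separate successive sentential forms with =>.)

A=>mAo=>moTo=>momTo=>mommTo=>mommmTo=>mommmmTo=>mommmmmTo=>mommmmmmTo=>mommmmmmmTo=>mommmmmmmmTo=>mommmmmmmmmTo=>mommmmmmmmmmTo=>mommmmmmmmmmmTo=>mommmmmmmmmmmmo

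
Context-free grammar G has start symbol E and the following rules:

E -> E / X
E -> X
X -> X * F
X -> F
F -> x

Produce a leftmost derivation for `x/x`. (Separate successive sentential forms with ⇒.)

E ⇒ E/X ⇒ X/X ⇒ F/X ⇒ x/X ⇒ x/F ⇒ x/x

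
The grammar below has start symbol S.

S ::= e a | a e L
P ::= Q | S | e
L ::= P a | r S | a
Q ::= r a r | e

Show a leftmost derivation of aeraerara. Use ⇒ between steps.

S ⇒ aeL ⇒ aerS ⇒ aeraeL ⇒ aeraePa ⇒ aeraeQa ⇒ aeraerara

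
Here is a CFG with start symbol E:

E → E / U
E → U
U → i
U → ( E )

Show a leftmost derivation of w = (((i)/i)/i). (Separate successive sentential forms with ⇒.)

E⇒U⇒(E)⇒(E/U)⇒(U/U)⇒((E)/U)⇒((E/U)/U)⇒((U/U)/U)⇒(((E)/U)/U)⇒(((U)/U)/U)⇒(((i)/U)/U)⇒(((i)/i)/U)⇒(((i)/i)/i)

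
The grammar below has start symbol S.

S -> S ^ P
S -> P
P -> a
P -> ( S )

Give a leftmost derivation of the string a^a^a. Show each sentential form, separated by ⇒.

S⇒S^P⇒S^P^P⇒P^P^P⇒a^P^P⇒a^a^P⇒a^a^a

S ⇒ S^P   [S -> S ^ P]
S^P ⇒ S^P^P   [S -> S ^ P]
S^P^P ⇒ P^P^P   [S -> P]
P^P^P ⇒ a^P^P   [P -> a]
a^P^P ⇒ a^a^P   [P -> a]
a^a^P ⇒ a^a^a   [P -> a]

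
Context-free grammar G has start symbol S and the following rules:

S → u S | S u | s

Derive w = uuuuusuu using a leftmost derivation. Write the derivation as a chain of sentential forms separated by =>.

S => uS   [S → u S]
uS => uSu   [S → S u]
uSu => uuSu   [S → u S]
uuSu => uuuSu   [S → u S]
uuuSu => uuuuSu   [S → u S]
uuuuSu => uuuuuSu   [S → u S]
uuuuuSu => uuuuuSuu   [S → S u]
uuuuuSuu => uuuuusuu   [S → s]

S => uS => uSu => uuSu => uuuSu => uuuuSu => uuuuuSu => uuuuuSuu => uuuuusuu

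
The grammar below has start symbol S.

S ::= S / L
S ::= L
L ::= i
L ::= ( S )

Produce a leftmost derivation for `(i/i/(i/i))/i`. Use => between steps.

S => S/L   [S ::= S / L]
S/L => L/L   [S ::= L]
L/L => (S)/L   [L ::= ( S )]
(S)/L => (S/L)/L   [S ::= S / L]
(S/L)/L => (S/L/L)/L   [S ::= S / L]
(S/L/L)/L => (L/L/L)/L   [S ::= L]
(L/L/L)/L => (i/L/L)/L   [L ::= i]
(i/L/L)/L => (i/i/L)/L   [L ::= i]
(i/i/L)/L => (i/i/(S))/L   [L ::= ( S )]
(i/i/(S))/L => (i/i/(S/L))/L   [S ::= S / L]
(i/i/(S/L))/L => (i/i/(L/L))/L   [S ::= L]
(i/i/(L/L))/L => (i/i/(i/L))/L   [L ::= i]
(i/i/(i/L))/L => (i/i/(i/i))/L   [L ::= i]
(i/i/(i/i))/L => (i/i/(i/i))/i   [L ::= i]

S => S/L => L/L => (S)/L => (S/L)/L => (S/L/L)/L => (L/L/L)/L => (i/L/L)/L => (i/i/L)/L => (i/i/(S))/L => (i/i/(S/L))/L => (i/i/(L/L))/L => (i/i/(i/L))/L => (i/i/(i/i))/L => (i/i/(i/i))/i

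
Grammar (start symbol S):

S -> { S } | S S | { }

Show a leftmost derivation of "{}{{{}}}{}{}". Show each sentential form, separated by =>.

S => SS => SSS => {}SS => {}SSS => {}{S}SS => {}{{S}}SS => {}{{{}}}SS => {}{{{}}}{}S => {}{{{}}}{}{}

S => SS   [S -> S S]
SS => SSS   [S -> S S]
SSS => {}SS   [S -> { }]
{}SS => {}SSS   [S -> S S]
{}SSS => {}{S}SS   [S -> { S }]
{}{S}SS => {}{{S}}SS   [S -> { S }]
{}{{S}}SS => {}{{{}}}SS   [S -> { }]
{}{{{}}}SS => {}{{{}}}{}S   [S -> { }]
{}{{{}}}{}S => {}{{{}}}{}{}   [S -> { }]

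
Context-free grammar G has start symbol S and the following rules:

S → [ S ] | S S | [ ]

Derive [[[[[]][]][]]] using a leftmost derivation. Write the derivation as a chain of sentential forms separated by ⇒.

S⇒[S]⇒[[S]]⇒[[SS]]⇒[[[S]S]]⇒[[[SS]S]]⇒[[[[S]S]S]]⇒[[[[[]]S]S]]⇒[[[[[]][]]S]]⇒[[[[[]][]][]]]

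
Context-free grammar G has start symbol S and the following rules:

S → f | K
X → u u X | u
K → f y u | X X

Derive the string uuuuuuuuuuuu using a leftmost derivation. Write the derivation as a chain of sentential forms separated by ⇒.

S ⇒ K   [S → K]
K ⇒ XX   [K → X X]
XX ⇒ uuXX   [X → u u X]
uuXX ⇒ uuuuXX   [X → u u X]
uuuuXX ⇒ uuuuuX   [X → u]
uuuuuX ⇒ uuuuuuuX   [X → u u X]
uuuuuuuX ⇒ uuuuuuuuuX   [X → u u X]
uuuuuuuuuX ⇒ uuuuuuuuuuuX   [X → u u X]
uuuuuuuuuuuX ⇒ uuuuuuuuuuuu   [X → u]

S⇒K⇒XX⇒uuXX⇒uuuuXX⇒uuuuuX⇒uuuuuuuX⇒uuuuuuuuuX⇒uuuuuuuuuuuX⇒uuuuuuuuuuuu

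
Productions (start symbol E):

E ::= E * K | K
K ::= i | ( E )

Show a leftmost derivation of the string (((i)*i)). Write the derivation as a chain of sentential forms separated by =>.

E => K => (E) => (K) => ((E)) => ((E*K)) => ((K*K)) => (((E)*K)) => (((K)*K)) => (((i)*K)) => (((i)*i))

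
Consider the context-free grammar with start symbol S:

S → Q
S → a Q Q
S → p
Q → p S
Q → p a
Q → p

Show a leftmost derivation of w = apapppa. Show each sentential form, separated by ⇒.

S ⇒ aQQ ⇒ apSQ ⇒ apaQQQ ⇒ apapQQ ⇒ apappQ ⇒ apapppa

S ⇒ aQQ   [S → a Q Q]
aQQ ⇒ apSQ   [Q → p S]
apSQ ⇒ apaQQQ   [S → a Q Q]
apaQQQ ⇒ apapQQ   [Q → p]
apapQQ ⇒ apappQ   [Q → p]
apappQ ⇒ apapppa   [Q → p a]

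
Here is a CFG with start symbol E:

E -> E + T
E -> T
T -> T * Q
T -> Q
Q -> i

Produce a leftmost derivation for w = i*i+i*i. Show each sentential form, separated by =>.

E=>E+T=>T+T=>T*Q+T=>Q*Q+T=>i*Q+T=>i*i+T=>i*i+T*Q=>i*i+Q*Q=>i*i+i*Q=>i*i+i*i

E => E+T   [E -> E + T]
E+T => T+T   [E -> T]
T+T => T*Q+T   [T -> T * Q]
T*Q+T => Q*Q+T   [T -> Q]
Q*Q+T => i*Q+T   [Q -> i]
i*Q+T => i*i+T   [Q -> i]
i*i+T => i*i+T*Q   [T -> T * Q]
i*i+T*Q => i*i+Q*Q   [T -> Q]
i*i+Q*Q => i*i+i*Q   [Q -> i]
i*i+i*Q => i*i+i*i   [Q -> i]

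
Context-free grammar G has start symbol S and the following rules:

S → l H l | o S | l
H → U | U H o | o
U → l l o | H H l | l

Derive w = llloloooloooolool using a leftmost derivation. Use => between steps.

S => lHl   [S → l H l]
lHl => lUHol   [H → U H o]
lUHol => lHHlHol   [U → H H l]
lHHlHol => lUHoHlHol   [H → U H o]
lUHoHlHol => llloHoHlHol   [U → l l o]
llloHoHlHol => llloUHooHlHol   [H → U H o]
llloUHooHlHol => llloHHlHooHlHol   [U → H H l]
llloHHlHooHlHol => llloUHoHlHooHlHol   [H → U H o]
llloUHoHlHooHlHol => lllolHoHlHooHlHol   [U → l]
lllolHoHlHooHlHol => lllolooHlHooHlHol   [H → o]
lllolooHlHooHlHol => lllolooolHooHlHol   [H → o]
lllolooolHooHlHol => llloloooloooHlHol   [H → o]
llloloooloooHlHol => llloloooloooolHol   [H → o]
llloloooloooolHol => llloloooloooolool   [H → o]

S=>lHl=>lUHol=>lHHlHol=>lUHoHlHol=>llloHoHlHol=>llloUHooHlHol=>llloHHlHooHlHol=>llloUHoHlHooHlHol=>lllolHoHlHooHlHol=>lllolooHlHooHlHol=>lllolooolHooHlHol=>llloloooloooHlHol=>llloloooloooolHol=>llloloooloooolool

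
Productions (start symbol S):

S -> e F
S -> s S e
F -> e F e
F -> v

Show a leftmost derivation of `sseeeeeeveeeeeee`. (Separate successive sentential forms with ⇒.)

S ⇒ sSe ⇒ ssSee ⇒ sseFee ⇒ sseeFeee ⇒ sseeeFeeee ⇒ sseeeeFeeeee ⇒ sseeeeeFeeeeee ⇒ sseeeeeeFeeeeeee ⇒ sseeeeeeveeeeeee

S ⇒ sSe   [S -> s S e]
sSe ⇒ ssSee   [S -> s S e]
ssSee ⇒ sseFee   [S -> e F]
sseFee ⇒ sseeFeee   [F -> e F e]
sseeFeee ⇒ sseeeFeeee   [F -> e F e]
sseeeFeeee ⇒ sseeeeFeeeee   [F -> e F e]
sseeeeFeeeee ⇒ sseeeeeFeeeeee   [F -> e F e]
sseeeeeFeeeeee ⇒ sseeeeeeFeeeeeee   [F -> e F e]
sseeeeeeFeeeeeee ⇒ sseeeeeeveeeeeee   [F -> v]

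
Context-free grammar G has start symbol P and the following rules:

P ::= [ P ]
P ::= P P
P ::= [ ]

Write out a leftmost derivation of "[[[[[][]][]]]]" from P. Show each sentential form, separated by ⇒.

P ⇒ [P] ⇒ [[P]] ⇒ [[[P]]] ⇒ [[[PP]]] ⇒ [[[[P]P]]] ⇒ [[[[PP]P]]] ⇒ [[[[[]P]P]]] ⇒ [[[[[][]]P]]] ⇒ [[[[[][]][]]]]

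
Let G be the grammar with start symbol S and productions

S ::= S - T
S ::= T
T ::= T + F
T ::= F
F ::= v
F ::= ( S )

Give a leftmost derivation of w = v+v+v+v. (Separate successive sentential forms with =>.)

S => T   [S ::= T]
T => T+F   [T ::= T + F]
T+F => T+F+F   [T ::= T + F]
T+F+F => T+F+F+F   [T ::= T + F]
T+F+F+F => F+F+F+F   [T ::= F]
F+F+F+F => v+F+F+F   [F ::= v]
v+F+F+F => v+v+F+F   [F ::= v]
v+v+F+F => v+v+v+F   [F ::= v]
v+v+v+F => v+v+v+v   [F ::= v]

S=>T=>T+F=>T+F+F=>T+F+F+F=>F+F+F+F=>v+F+F+F=>v+v+F+F=>v+v+v+F=>v+v+v+v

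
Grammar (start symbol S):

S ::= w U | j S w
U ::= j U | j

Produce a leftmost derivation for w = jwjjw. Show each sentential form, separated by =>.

S => jSw   [S ::= j S w]
jSw => jwUw   [S ::= w U]
jwUw => jwjUw   [U ::= j U]
jwjUw => jwjjw   [U ::= j]

S => jSw => jwUw => jwjUw => jwjjw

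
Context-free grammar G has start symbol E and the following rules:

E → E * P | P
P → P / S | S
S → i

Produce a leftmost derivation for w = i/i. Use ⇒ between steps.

E⇒P⇒P/S⇒S/S⇒i/S⇒i/i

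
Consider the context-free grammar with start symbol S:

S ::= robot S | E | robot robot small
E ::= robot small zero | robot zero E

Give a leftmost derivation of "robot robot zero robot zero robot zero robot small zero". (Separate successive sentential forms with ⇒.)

S ⇒ robot S   [S ::= robot S]
robot S ⇒ robot E   [S ::= E]
robot E ⇒ robot robot zero E   [E ::= robot zero E]
robot robot zero E ⇒ robot robot zero robot zero E   [E ::= robot zero E]
robot robot zero robot zero E ⇒ robot robot zero robot zero robot zero E   [E ::= robot zero E]
robot robot zero robot zero robot zero E ⇒ robot robot zero robot zero robot zero robot small zero   [E ::= robot small zero]

S ⇒ robot S ⇒ robot E ⇒ robot robot zero E ⇒ robot robot zero robot zero E ⇒ robot robot zero robot zero robot zero E ⇒ robot robot zero robot zero robot zero robot small zero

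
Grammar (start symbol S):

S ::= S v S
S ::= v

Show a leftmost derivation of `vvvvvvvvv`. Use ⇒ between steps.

S ⇒ SvS   [S ::= S v S]
SvS ⇒ vvS   [S ::= v]
vvS ⇒ vvSvS   [S ::= S v S]
vvSvS ⇒ vvSvSvS   [S ::= S v S]
vvSvSvS ⇒ vvvvSvS   [S ::= v]
vvvvSvS ⇒ vvvvvvS   [S ::= v]
vvvvvvS ⇒ vvvvvvSvS   [S ::= S v S]
vvvvvvSvS ⇒ vvvvvvvvS   [S ::= v]
vvvvvvvvS ⇒ vvvvvvvvv   [S ::= v]

S ⇒ SvS ⇒ vvS ⇒ vvSvS ⇒ vvSvSvS ⇒ vvvvSvS ⇒ vvvvvvS ⇒ vvvvvvSvS ⇒ vvvvvvvvS ⇒ vvvvvvvvv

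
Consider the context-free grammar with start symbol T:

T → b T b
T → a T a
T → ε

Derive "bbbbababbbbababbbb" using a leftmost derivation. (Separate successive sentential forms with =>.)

T => bTb   [T → b T b]
bTb => bbTbb   [T → b T b]
bbTbb => bbbTbbb   [T → b T b]
bbbTbbb => bbbbTbbbb   [T → b T b]
bbbbTbbbb => bbbbaTabbbb   [T → a T a]
bbbbaTabbbb => bbbbabTbabbbb   [T → b T b]
bbbbabTbabbbb => bbbbabaTababbbb   [T → a T a]
bbbbabaTababbbb => bbbbababTbababbbb   [T → b T b]
bbbbababTbababbbb => bbbbababbTbbababbbb   [T → b T b]
bbbbababbTbbababbbb => bbbbababbbbababbbb   [T → ε]

T=>bTb=>bbTbb=>bbbTbbb=>bbbbTbbbb=>bbbbaTabbbb=>bbbbabTbabbbb=>bbbbabaTababbbb=>bbbbababTbababbbb=>bbbbababbTbbababbbb=>bbbbababbbbababbbb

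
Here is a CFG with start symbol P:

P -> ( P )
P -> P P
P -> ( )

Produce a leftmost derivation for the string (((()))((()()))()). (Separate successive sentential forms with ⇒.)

P⇒(P)⇒(PP)⇒(PPP)⇒((P)PP)⇒(((P))PP)⇒(((()))PP)⇒(((()))(P)P)⇒(((()))((P))P)⇒(((()))((PP))P)⇒(((()))((()P))P)⇒(((()))((()()))P)⇒(((()))((()()))())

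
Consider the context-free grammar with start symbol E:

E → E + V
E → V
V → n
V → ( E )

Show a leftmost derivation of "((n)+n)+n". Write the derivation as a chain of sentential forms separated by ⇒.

E⇒E+V⇒V+V⇒(E)+V⇒(E+V)+V⇒(V+V)+V⇒((E)+V)+V⇒((V)+V)+V⇒((n)+V)+V⇒((n)+n)+V⇒((n)+n)+n

E ⇒ E+V   [E → E + V]
E+V ⇒ V+V   [E → V]
V+V ⇒ (E)+V   [V → ( E )]
(E)+V ⇒ (E+V)+V   [E → E + V]
(E+V)+V ⇒ (V+V)+V   [E → V]
(V+V)+V ⇒ ((E)+V)+V   [V → ( E )]
((E)+V)+V ⇒ ((V)+V)+V   [E → V]
((V)+V)+V ⇒ ((n)+V)+V   [V → n]
((n)+V)+V ⇒ ((n)+n)+V   [V → n]
((n)+n)+V ⇒ ((n)+n)+n   [V → n]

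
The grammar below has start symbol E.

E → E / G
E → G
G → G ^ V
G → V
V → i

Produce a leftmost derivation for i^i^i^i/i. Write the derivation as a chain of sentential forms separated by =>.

E => E/G => G/G => G^V/G => G^V^V/G => G^V^V^V/G => V^V^V^V/G => i^V^V^V/G => i^i^V^V/G => i^i^i^V/G => i^i^i^i/G => i^i^i^i/V => i^i^i^i/i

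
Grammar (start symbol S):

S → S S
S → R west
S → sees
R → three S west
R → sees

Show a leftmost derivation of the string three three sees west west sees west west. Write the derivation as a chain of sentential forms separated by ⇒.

S ⇒ R west   [S → R west]
R west ⇒ three S west west   [R → three S west]
three S west west ⇒ three S S west west   [S → S S]
three S S west west ⇒ three R west S west west   [S → R west]
three R west S west west ⇒ three three S west west S west west   [R → three S west]
three three S west west S west west ⇒ three three sees west west S west west   [S → sees]
three three sees west west S west west ⇒ three three sees west west sees west west   [S → sees]

S ⇒ R west ⇒ three S west west ⇒ three S S west west ⇒ three R west S west west ⇒ three three S west west S west west ⇒ three three sees west west S west west ⇒ three three sees west west sees west west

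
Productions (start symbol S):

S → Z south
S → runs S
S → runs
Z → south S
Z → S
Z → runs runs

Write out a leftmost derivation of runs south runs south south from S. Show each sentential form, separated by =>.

S => runs S => runs Z south => runs S south => runs Z south south => runs south S south south => runs south runs south south

S => runs S   [S → runs S]
runs S => runs Z south   [S → Z south]
runs Z south => runs S south   [Z → S]
runs S south => runs Z south south   [S → Z south]
runs Z south south => runs south S south south   [Z → south S]
runs south S south south => runs south runs south south   [S → runs]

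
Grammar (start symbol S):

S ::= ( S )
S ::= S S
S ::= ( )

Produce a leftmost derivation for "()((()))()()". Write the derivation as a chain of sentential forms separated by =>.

S => SS => SSS => ()SS => ()SSS => ()(S)SS => ()((S))SS => ()((()))SS => ()((()))()S => ()((()))()()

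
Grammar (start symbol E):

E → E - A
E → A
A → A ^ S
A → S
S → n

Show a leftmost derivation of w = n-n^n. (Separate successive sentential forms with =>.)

E => E-A => A-A => S-A => n-A => n-A^S => n-S^S => n-n^S => n-n^n

E => E-A   [E → E - A]
E-A => A-A   [E → A]
A-A => S-A   [A → S]
S-A => n-A   [S → n]
n-A => n-A^S   [A → A ^ S]
n-A^S => n-S^S   [A → S]
n-S^S => n-n^S   [S → n]
n-n^S => n-n^n   [S → n]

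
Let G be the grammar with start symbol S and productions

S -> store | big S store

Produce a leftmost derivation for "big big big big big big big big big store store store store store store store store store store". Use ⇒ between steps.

S ⇒ big S store ⇒ big big S store store ⇒ big big big S store store store ⇒ big big big big S store store store store ⇒ big big big big big S store store store store store ⇒ big big big big big big S store store store store store store ⇒ big big big big big big big S store store store store store store store ⇒ big big big big big big big big S store store store store store store store store ⇒ big big big big big big big big big S store store store store store store store store store ⇒ big big big big big big big big big store store store store store store store store store store

S ⇒ big S store   [S -> big S store]
big S store ⇒ big big S store store   [S -> big S store]
big big S store store ⇒ big big big S store store store   [S -> big S store]
big big big S store store store ⇒ big big big big S store store store store   [S -> big S store]
big big big big S store store store store ⇒ big big big big big S store store store store store   [S -> big S store]
big big big big big S store store store store store ⇒ big big big big big big S store store store store store store   [S -> big S store]
big big big big big big S store store store store store store ⇒ big big big big big big big S store store store store store store store   [S -> big S store]
big big big big big big big S store store store store store store store ⇒ big big big big big big big big S store store store store store store store store   [S -> big S store]
big big big big big big big big S store store store store store store store store ⇒ big big big big big big big big big S store store store store store store store store store   [S -> big S store]
big big big big big big big big big S store store store store store store store store store ⇒ big big big big big big big big big store store store store store store store store store store   [S -> store]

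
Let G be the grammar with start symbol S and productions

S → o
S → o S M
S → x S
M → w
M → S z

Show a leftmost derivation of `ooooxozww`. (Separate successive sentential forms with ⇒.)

S ⇒ oSM ⇒ ooSMM ⇒ oooSMMM ⇒ ooooMMM ⇒ ooooSzMM ⇒ ooooxSzMM ⇒ ooooxozMM ⇒ ooooxozwM ⇒ ooooxozww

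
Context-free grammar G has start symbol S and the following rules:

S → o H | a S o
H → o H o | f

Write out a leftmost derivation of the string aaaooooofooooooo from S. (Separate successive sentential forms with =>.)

S=>aSo=>aaSoo=>aaaSooo=>aaaoHooo=>aaaooHoooo=>aaaoooHooooo=>aaaooooHoooooo=>aaaoooooHooooooo=>aaaooooofooooooo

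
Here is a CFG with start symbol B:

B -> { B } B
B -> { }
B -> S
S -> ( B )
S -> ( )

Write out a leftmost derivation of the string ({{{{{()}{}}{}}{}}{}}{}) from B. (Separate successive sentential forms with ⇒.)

B ⇒ S   [B -> S]
S ⇒ (B)   [S -> ( B )]
(B) ⇒ ({B}B)   [B -> { B } B]
({B}B) ⇒ ({{B}B}B)   [B -> { B } B]
({{B}B}B) ⇒ ({{{B}B}B}B)   [B -> { B } B]
({{{B}B}B}B) ⇒ ({{{{B}B}B}B}B)   [B -> { B } B]
({{{{B}B}B}B}B) ⇒ ({{{{{B}B}B}B}B}B)   [B -> { B } B]
({{{{{B}B}B}B}B}B) ⇒ ({{{{{S}B}B}B}B}B)   [B -> S]
({{{{{S}B}B}B}B}B) ⇒ ({{{{{()}B}B}B}B}B)   [S -> ( )]
({{{{{()}B}B}B}B}B) ⇒ ({{{{{()}{}}B}B}B}B)   [B -> { }]
({{{{{()}{}}B}B}B}B) ⇒ ({{{{{()}{}}{}}B}B}B)   [B -> { }]
({{{{{()}{}}{}}B}B}B) ⇒ ({{{{{()}{}}{}}{}}B}B)   [B -> { }]
({{{{{()}{}}{}}{}}B}B) ⇒ ({{{{{()}{}}{}}{}}{}}B)   [B -> { }]
({{{{{()}{}}{}}{}}{}}B) ⇒ ({{{{{()}{}}{}}{}}{}}{})   [B -> { }]

B ⇒ S ⇒ (B) ⇒ ({B}B) ⇒ ({{B}B}B) ⇒ ({{{B}B}B}B) ⇒ ({{{{B}B}B}B}B) ⇒ ({{{{{B}B}B}B}B}B) ⇒ ({{{{{S}B}B}B}B}B) ⇒ ({{{{{()}B}B}B}B}B) ⇒ ({{{{{()}{}}B}B}B}B) ⇒ ({{{{{()}{}}{}}B}B}B) ⇒ ({{{{{()}{}}{}}{}}B}B) ⇒ ({{{{{()}{}}{}}{}}{}}B) ⇒ ({{{{{()}{}}{}}{}}{}}{})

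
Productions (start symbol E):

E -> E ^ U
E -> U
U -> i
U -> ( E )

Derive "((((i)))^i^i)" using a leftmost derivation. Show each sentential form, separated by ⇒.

E ⇒ U   [E -> U]
U ⇒ (E)   [U -> ( E )]
(E) ⇒ (E^U)   [E -> E ^ U]
(E^U) ⇒ (E^U^U)   [E -> E ^ U]
(E^U^U) ⇒ (U^U^U)   [E -> U]
(U^U^U) ⇒ ((E)^U^U)   [U -> ( E )]
((E)^U^U) ⇒ ((U)^U^U)   [E -> U]
((U)^U^U) ⇒ (((E))^U^U)   [U -> ( E )]
(((E))^U^U) ⇒ (((U))^U^U)   [E -> U]
(((U))^U^U) ⇒ ((((E)))^U^U)   [U -> ( E )]
((((E)))^U^U) ⇒ ((((U)))^U^U)   [E -> U]
((((U)))^U^U) ⇒ ((((i)))^U^U)   [U -> i]
((((i)))^U^U) ⇒ ((((i)))^i^U)   [U -> i]
((((i)))^i^U) ⇒ ((((i)))^i^i)   [U -> i]

E ⇒ U ⇒ (E) ⇒ (E^U) ⇒ (E^U^U) ⇒ (U^U^U) ⇒ ((E)^U^U) ⇒ ((U)^U^U) ⇒ (((E))^U^U) ⇒ (((U))^U^U) ⇒ ((((E)))^U^U) ⇒ ((((U)))^U^U) ⇒ ((((i)))^U^U) ⇒ ((((i)))^i^U) ⇒ ((((i)))^i^i)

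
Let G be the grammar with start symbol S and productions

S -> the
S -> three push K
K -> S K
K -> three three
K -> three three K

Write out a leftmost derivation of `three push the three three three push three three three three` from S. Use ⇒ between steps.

S ⇒ three push K ⇒ three push S K ⇒ three push the K ⇒ three push the three three K ⇒ three push the three three S K ⇒ three push the three three three push K K ⇒ three push the three three three push three three K ⇒ three push the three three three push three three three three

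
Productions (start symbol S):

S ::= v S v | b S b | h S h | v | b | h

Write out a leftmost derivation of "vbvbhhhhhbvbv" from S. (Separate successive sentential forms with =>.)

S => vSv   [S ::= v S v]
vSv => vbSbv   [S ::= b S b]
vbSbv => vbvSvbv   [S ::= v S v]
vbvSvbv => vbvbSbvbv   [S ::= b S b]
vbvbSbvbv => vbvbhShbvbv   [S ::= h S h]
vbvbhShbvbv => vbvbhhShhbvbv   [S ::= h S h]
vbvbhhShhbvbv => vbvbhhhhhbvbv   [S ::= h]

S => vSv => vbSbv => vbvSvbv => vbvbSbvbv => vbvbhShbvbv => vbvbhhShhbvbv => vbvbhhhhhbvbv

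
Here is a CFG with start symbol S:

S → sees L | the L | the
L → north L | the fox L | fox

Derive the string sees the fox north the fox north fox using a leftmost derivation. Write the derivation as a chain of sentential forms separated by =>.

S => sees L   [S → sees L]
sees L => sees the fox L   [L → the fox L]
sees the fox L => sees the fox north L   [L → north L]
sees the fox north L => sees the fox north the fox L   [L → the fox L]
sees the fox north the fox L => sees the fox north the fox north L   [L → north L]
sees the fox north the fox north L => sees the fox north the fox north fox   [L → fox]

S => sees L => sees the fox L => sees the fox north L => sees the fox north the fox L => sees the fox north the fox north L => sees the fox north the fox north fox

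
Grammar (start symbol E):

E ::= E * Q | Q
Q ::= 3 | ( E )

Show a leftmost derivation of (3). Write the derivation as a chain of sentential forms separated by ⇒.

E ⇒ Q   [E ::= Q]
Q ⇒ (E)   [Q ::= ( E )]
(E) ⇒ (Q)   [E ::= Q]
(Q) ⇒ (3)   [Q ::= 3]

E⇒Q⇒(E)⇒(Q)⇒(3)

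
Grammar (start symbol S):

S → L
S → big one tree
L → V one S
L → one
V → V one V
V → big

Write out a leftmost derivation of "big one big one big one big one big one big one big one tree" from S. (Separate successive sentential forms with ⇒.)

S ⇒ L   [S → L]
L ⇒ V one S   [L → V one S]
V one S ⇒ V one V one S   [V → V one V]
V one V one S ⇒ V one V one V one S   [V → V one V]
V one V one V one S ⇒ big one V one V one S   [V → big]
big one V one V one S ⇒ big one V one V one V one S   [V → V one V]
big one V one V one V one S ⇒ big one V one V one V one V one S   [V → V one V]
big one V one V one V one V one S ⇒ big one V one V one V one V one V one S   [V → V one V]
big one V one V one V one V one V one S ⇒ big one big one V one V one V one V one S   [V → big]
big one big one V one V one V one V one S ⇒ big one big one big one V one V one V one S   [V → big]
big one big one big one V one V one V one S ⇒ big one big one big one big one V one V one S   [V → big]
big one big one big one big one V one V one S ⇒ big one big one big one big one big one V one S   [V → big]
big one big one big one big one big one V one S ⇒ big one big one big one big one big one big one S   [V → big]
big one big one big one big one big one big one S ⇒ big one big one big one big one big one big one big one tree   [S → big one tree]

S ⇒ L ⇒ V one S ⇒ V one V one S ⇒ V one V one V one S ⇒ big one V one V one S ⇒ big one V one V one V one S ⇒ big one V one V one V one V one S ⇒ big one V one V one V one V one V one S ⇒ big one big one V one V one V one V one S ⇒ big one big one big one V one V one V one S ⇒ big one big one big one big one V one V one S ⇒ big one big one big one big one big one V one S ⇒ big one big one big one big one big one big one S ⇒ big one big one big one big one big one big one big one tree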